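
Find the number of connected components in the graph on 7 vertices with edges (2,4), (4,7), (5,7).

Step 1: Build adjacency list from edges:
  1: (none)
  2: 4
  3: (none)
  4: 2, 7
  5: 7
  6: (none)
  7: 4, 5

Step 2: Run BFS/DFS from vertex 1:
  Visited: {1}
  Reached 1 of 7 vertices

Step 3: Only 1 of 7 vertices reached. Graph is disconnected.
Connected components: {1}, {2, 4, 5, 7}, {3}, {6}
Number of connected components: 4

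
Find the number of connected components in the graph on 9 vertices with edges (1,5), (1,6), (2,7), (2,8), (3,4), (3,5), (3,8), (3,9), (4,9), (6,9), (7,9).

Step 1: Build adjacency list from edges:
  1: 5, 6
  2: 7, 8
  3: 4, 5, 8, 9
  4: 3, 9
  5: 1, 3
  6: 1, 9
  7: 2, 9
  8: 2, 3
  9: 3, 4, 6, 7

Step 2: Run BFS/DFS from vertex 1:
  Visited: {1, 5, 6, 3, 9, 4, 8, 7, 2}
  Reached 9 of 9 vertices

Step 3: All 9 vertices reached from vertex 1, so the graph is connected.
Number of connected components: 1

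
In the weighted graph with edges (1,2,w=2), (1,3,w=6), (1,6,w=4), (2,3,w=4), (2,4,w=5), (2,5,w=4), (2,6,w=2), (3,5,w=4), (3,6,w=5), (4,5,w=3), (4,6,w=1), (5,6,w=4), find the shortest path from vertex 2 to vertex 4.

Step 1: Build adjacency list with weights:
  1: 2(w=2), 3(w=6), 6(w=4)
  2: 1(w=2), 3(w=4), 4(w=5), 5(w=4), 6(w=2)
  3: 1(w=6), 2(w=4), 5(w=4), 6(w=5)
  4: 2(w=5), 5(w=3), 6(w=1)
  5: 2(w=4), 3(w=4), 4(w=3), 6(w=4)
  6: 1(w=4), 2(w=2), 3(w=5), 4(w=1), 5(w=4)

Step 2: Apply Dijkstra's algorithm from vertex 2:
  Visit vertex 2 (distance=0)
    Update dist[1] = 2
    Update dist[3] = 4
    Update dist[4] = 5
    Update dist[5] = 4
    Update dist[6] = 2
  Visit vertex 1 (distance=2)
  Visit vertex 6 (distance=2)
    Update dist[4] = 3
  Visit vertex 4 (distance=3)

Step 3: Shortest path: 2 -> 6 -> 4
Total weight: 2 + 1 = 3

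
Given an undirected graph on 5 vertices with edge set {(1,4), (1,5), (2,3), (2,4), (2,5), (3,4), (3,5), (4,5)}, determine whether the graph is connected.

Step 1: Build adjacency list from edges:
  1: 4, 5
  2: 3, 4, 5
  3: 2, 4, 5
  4: 1, 2, 3, 5
  5: 1, 2, 3, 4

Step 2: Run BFS/DFS from vertex 1:
  Visited: {1, 4, 5, 2, 3}
  Reached 5 of 5 vertices

Step 3: All 5 vertices reached from vertex 1, so the graph is connected.
Answer: Yes, the graph is connected.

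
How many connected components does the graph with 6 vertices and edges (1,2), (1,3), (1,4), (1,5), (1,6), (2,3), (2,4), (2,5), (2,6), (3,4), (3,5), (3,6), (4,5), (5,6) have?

Step 1: Build adjacency list from edges:
  1: 2, 3, 4, 5, 6
  2: 1, 3, 4, 5, 6
  3: 1, 2, 4, 5, 6
  4: 1, 2, 3, 5
  5: 1, 2, 3, 4, 6
  6: 1, 2, 3, 5

Step 2: Run BFS/DFS from vertex 1:
  Visited: {1, 2, 3, 4, 5, 6}
  Reached 6 of 6 vertices

Step 3: All 6 vertices reached from vertex 1, so the graph is connected.
Number of connected components: 1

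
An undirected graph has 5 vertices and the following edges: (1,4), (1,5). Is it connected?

Step 1: Build adjacency list from edges:
  1: 4, 5
  2: (none)
  3: (none)
  4: 1
  5: 1

Step 2: Run BFS/DFS from vertex 1:
  Visited: {1, 4, 5}
  Reached 3 of 5 vertices

Step 3: Only 3 of 5 vertices reached. Graph is disconnected.
Connected components: {1, 4, 5}, {2}, {3}
Answer: No, the graph is not connected (3 components).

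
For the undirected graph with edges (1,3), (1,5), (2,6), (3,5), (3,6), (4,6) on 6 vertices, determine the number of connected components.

Step 1: Build adjacency list from edges:
  1: 3, 5
  2: 6
  3: 1, 5, 6
  4: 6
  5: 1, 3
  6: 2, 3, 4

Step 2: Run BFS/DFS from vertex 1:
  Visited: {1, 3, 5, 6, 2, 4}
  Reached 6 of 6 vertices

Step 3: All 6 vertices reached from vertex 1, so the graph is connected.
Number of connected components: 1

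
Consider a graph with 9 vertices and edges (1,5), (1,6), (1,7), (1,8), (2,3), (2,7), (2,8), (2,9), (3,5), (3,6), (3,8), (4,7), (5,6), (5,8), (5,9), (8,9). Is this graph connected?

Step 1: Build adjacency list from edges:
  1: 5, 6, 7, 8
  2: 3, 7, 8, 9
  3: 2, 5, 6, 8
  4: 7
  5: 1, 3, 6, 8, 9
  6: 1, 3, 5
  7: 1, 2, 4
  8: 1, 2, 3, 5, 9
  9: 2, 5, 8

Step 2: Run BFS/DFS from vertex 1:
  Visited: {1, 5, 6, 7, 8, 3, 9, 2, 4}
  Reached 9 of 9 vertices

Step 3: All 9 vertices reached from vertex 1, so the graph is connected.
Answer: Yes, the graph is connected.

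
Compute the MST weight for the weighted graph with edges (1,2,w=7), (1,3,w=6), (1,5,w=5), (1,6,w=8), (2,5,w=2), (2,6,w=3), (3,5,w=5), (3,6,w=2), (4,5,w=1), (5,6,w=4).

Apply Kruskal's algorithm (sort edges by weight, add if no cycle):

Sorted edges by weight:
  (4,5) w=1
  (2,5) w=2
  (3,6) w=2
  (2,6) w=3
  (5,6) w=4
  (1,5) w=5
  (3,5) w=5
  (1,3) w=6
  (1,2) w=7
  (1,6) w=8

Add edge (4,5) w=1 -- no cycle. Running total: 1
Add edge (2,5) w=2 -- no cycle. Running total: 3
Add edge (3,6) w=2 -- no cycle. Running total: 5
Add edge (2,6) w=3 -- no cycle. Running total: 8
Skip edge (5,6) w=4 -- would create cycle
Add edge (1,5) w=5 -- no cycle. Running total: 13

MST edges: (4,5,w=1), (2,5,w=2), (3,6,w=2), (2,6,w=3), (1,5,w=5)
Total MST weight: 1 + 2 + 2 + 3 + 5 = 13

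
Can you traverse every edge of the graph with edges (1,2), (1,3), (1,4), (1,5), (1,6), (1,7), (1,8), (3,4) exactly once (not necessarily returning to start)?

Step 1: Find the degree of each vertex:
  deg(1) = 7
  deg(2) = 1
  deg(3) = 2
  deg(4) = 2
  deg(5) = 1
  deg(6) = 1
  deg(7) = 1
  deg(8) = 1

Step 2: Count vertices with odd degree:
  Odd-degree vertices: 1, 2, 5, 6, 7, 8 (6 total)

Step 3: Apply Euler's theorem:
  - Eulerian circuit exists iff graph is connected and all vertices have even degree
  - Eulerian path exists iff graph is connected and has 0 or 2 odd-degree vertices

Graph has 6 odd-degree vertices (need 0 or 2).
Neither Eulerian path nor Eulerian circuit exists.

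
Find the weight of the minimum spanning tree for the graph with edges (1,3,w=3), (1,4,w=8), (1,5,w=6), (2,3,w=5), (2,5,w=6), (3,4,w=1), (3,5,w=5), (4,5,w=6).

Apply Kruskal's algorithm (sort edges by weight, add if no cycle):

Sorted edges by weight:
  (3,4) w=1
  (1,3) w=3
  (2,3) w=5
  (3,5) w=5
  (1,5) w=6
  (2,5) w=6
  (4,5) w=6
  (1,4) w=8

Add edge (3,4) w=1 -- no cycle. Running total: 1
Add edge (1,3) w=3 -- no cycle. Running total: 4
Add edge (2,3) w=5 -- no cycle. Running total: 9
Add edge (3,5) w=5 -- no cycle. Running total: 14

MST edges: (3,4,w=1), (1,3,w=3), (2,3,w=5), (3,5,w=5)
Total MST weight: 1 + 3 + 5 + 5 = 14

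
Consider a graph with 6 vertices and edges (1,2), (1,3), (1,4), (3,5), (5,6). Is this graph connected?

Step 1: Build adjacency list from edges:
  1: 2, 3, 4
  2: 1
  3: 1, 5
  4: 1
  5: 3, 6
  6: 5

Step 2: Run BFS/DFS from vertex 1:
  Visited: {1, 2, 3, 4, 5, 6}
  Reached 6 of 6 vertices

Step 3: All 6 vertices reached from vertex 1, so the graph is connected.
Answer: Yes, the graph is connected.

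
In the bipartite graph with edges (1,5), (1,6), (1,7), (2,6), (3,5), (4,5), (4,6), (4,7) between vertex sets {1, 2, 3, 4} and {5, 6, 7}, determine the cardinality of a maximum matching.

Step 1: List the neighbors of each left vertex:
  1: 5, 6, 7
  2: 6
  3: 5
  4: 5, 6, 7

Step 2: Greedily match left vertices, then look for augmenting paths:
  Match 1 -- 5
  Match 2 -- 6
  Match 4 -- 7
  No augmenting path remains.

Step 3: Verify this is maximum:
  Matching size 3 = min(|L|, |R|) = min(4, 3), which is an upper bound, so this matching is maximum.

Maximum matching: {(1,5), (2,6), (4,7)}
Size: 3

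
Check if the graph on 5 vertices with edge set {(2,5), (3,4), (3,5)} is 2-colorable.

Step 1: Attempt 2-coloring using BFS:
  Start at vertex 1, assign color 0
  Start new component at vertex 2, assign color 0
  Color vertex 5 with color 1 (neighbor of 2)
  Color vertex 3 with color 0 (neighbor of 5)
  Color vertex 4 with color 1 (neighbor of 3)

Step 2: 2-coloring succeeded. No conflicts found.
  Set A (color 0): {1, 2, 3}
  Set B (color 1): {4, 5}

The graph is bipartite with partition {1, 2, 3}, {4, 5}.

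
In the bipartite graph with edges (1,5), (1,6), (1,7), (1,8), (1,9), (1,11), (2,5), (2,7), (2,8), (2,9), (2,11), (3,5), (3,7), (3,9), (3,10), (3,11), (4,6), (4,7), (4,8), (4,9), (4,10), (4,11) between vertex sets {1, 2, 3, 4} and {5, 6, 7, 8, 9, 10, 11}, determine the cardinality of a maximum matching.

Step 1: List the neighbors of each left vertex:
  1: 5, 6, 7, 8, 9, 11
  2: 5, 7, 8, 9, 11
  3: 5, 7, 9, 10, 11
  4: 6, 7, 8, 9, 10, 11

Step 2: Greedily match left vertices, then look for augmenting paths:
  Match 1 -- 5
  Match 2 -- 7
  Match 3 -- 9
  Match 4 -- 6
  No augmenting path remains.

Step 3: Verify this is maximum:
  Matching size 4 = min(|L|, |R|) = min(4, 7), which is an upper bound, so this matching is maximum.

Maximum matching: {(1,5), (2,7), (3,9), (4,6)}
Size: 4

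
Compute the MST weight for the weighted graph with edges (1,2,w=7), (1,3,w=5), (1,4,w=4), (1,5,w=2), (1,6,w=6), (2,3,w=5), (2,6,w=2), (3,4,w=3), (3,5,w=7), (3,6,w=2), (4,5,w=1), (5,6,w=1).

Apply Kruskal's algorithm (sort edges by weight, add if no cycle):

Sorted edges by weight:
  (4,5) w=1
  (5,6) w=1
  (1,5) w=2
  (2,6) w=2
  (3,6) w=2
  (3,4) w=3
  (1,4) w=4
  (1,3) w=5
  (2,3) w=5
  (1,6) w=6
  (1,2) w=7
  (3,5) w=7

Add edge (4,5) w=1 -- no cycle. Running total: 1
Add edge (5,6) w=1 -- no cycle. Running total: 2
Add edge (1,5) w=2 -- no cycle. Running total: 4
Add edge (2,6) w=2 -- no cycle. Running total: 6
Add edge (3,6) w=2 -- no cycle. Running total: 8

MST edges: (4,5,w=1), (5,6,w=1), (1,5,w=2), (2,6,w=2), (3,6,w=2)
Total MST weight: 1 + 1 + 2 + 2 + 2 = 8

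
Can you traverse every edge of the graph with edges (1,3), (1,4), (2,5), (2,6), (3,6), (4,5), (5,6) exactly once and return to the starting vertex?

Step 1: Find the degree of each vertex:
  deg(1) = 2
  deg(2) = 2
  deg(3) = 2
  deg(4) = 2
  deg(5) = 3
  deg(6) = 3

Step 2: Count vertices with odd degree:
  Odd-degree vertices: 5, 6 (2 total)

Step 3: Apply Euler's theorem:
  - Eulerian circuit exists iff graph is connected and all vertices have even degree
  - Eulerian path exists iff graph is connected and has 0 or 2 odd-degree vertices

Graph is connected with exactly 2 odd-degree vertices (5, 6).
Eulerian path exists (starting and ending at the odd-degree vertices), but no Eulerian circuit.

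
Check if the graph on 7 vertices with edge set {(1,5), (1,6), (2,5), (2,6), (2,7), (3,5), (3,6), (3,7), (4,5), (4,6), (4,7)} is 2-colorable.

Step 1: Attempt 2-coloring using BFS:
  Start at vertex 1, assign color 0
  Color vertex 5 with color 1 (neighbor of 1)
  Color vertex 6 with color 1 (neighbor of 1)
  Color vertex 2 with color 0 (neighbor of 5)
  Color vertex 3 with color 0 (neighbor of 5)
  Color vertex 4 with color 0 (neighbor of 5)
  Color vertex 7 with color 1 (neighbor of 2)

Step 2: 2-coloring succeeded. No conflicts found.
  Set A (color 0): {1, 2, 3, 4}
  Set B (color 1): {5, 6, 7}

The graph is bipartite with partition {1, 2, 3, 4}, {5, 6, 7}.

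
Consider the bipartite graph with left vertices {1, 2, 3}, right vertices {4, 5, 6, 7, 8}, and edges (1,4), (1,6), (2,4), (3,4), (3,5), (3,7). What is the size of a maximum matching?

Step 1: List the neighbors of each left vertex:
  1: 4, 6
  2: 4
  3: 4, 5, 7

Step 2: Greedily match left vertices, then look for augmenting paths:
  Match 1 -- 6
  Match 2 -- 4
  Match 3 -- 5
  No augmenting path remains.

Step 3: Verify this is maximum:
  Matching size 3 = min(|L|, |R|) = min(3, 5), which is an upper bound, so this matching is maximum.

Maximum matching: {(1,6), (2,4), (3,5)}
Size: 3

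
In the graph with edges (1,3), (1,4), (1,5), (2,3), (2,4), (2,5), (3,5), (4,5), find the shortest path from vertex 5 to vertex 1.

Step 1: Build adjacency list:
  1: 3, 4, 5
  2: 3, 4, 5
  3: 1, 2, 5
  4: 1, 2, 5
  5: 1, 2, 3, 4

Step 2: BFS from vertex 5 to find shortest path to 1:
  vertex 1 reached at distance 1

Step 3: Shortest path: 5 -> 1
Path length: 1 edge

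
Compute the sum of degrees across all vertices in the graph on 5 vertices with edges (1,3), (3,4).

Step 1: Count edges incident to each vertex:
  deg(1) = 1 (neighbors: 3)
  deg(2) = 0 (neighbors: none)
  deg(3) = 2 (neighbors: 1, 4)
  deg(4) = 1 (neighbors: 3)
  deg(5) = 0 (neighbors: none)

Step 2: Sum all degrees:
  1 + 0 + 2 + 1 + 0 = 4

Verification: sum of degrees = 2 * |E| = 2 * 2 = 4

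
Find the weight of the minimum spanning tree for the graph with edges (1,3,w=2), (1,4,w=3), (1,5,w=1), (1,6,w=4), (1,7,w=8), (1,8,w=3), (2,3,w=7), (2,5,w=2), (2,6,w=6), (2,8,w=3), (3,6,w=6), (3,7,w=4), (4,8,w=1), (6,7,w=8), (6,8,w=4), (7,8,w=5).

Apply Kruskal's algorithm (sort edges by weight, add if no cycle):

Sorted edges by weight:
  (1,5) w=1
  (4,8) w=1
  (1,3) w=2
  (2,5) w=2
  (1,4) w=3
  (1,8) w=3
  (2,8) w=3
  (1,6) w=4
  (3,7) w=4
  (6,8) w=4
  (7,8) w=5
  (2,6) w=6
  (3,6) w=6
  (2,3) w=7
  (1,7) w=8
  (6,7) w=8

Add edge (1,5) w=1 -- no cycle. Running total: 1
Add edge (4,8) w=1 -- no cycle. Running total: 2
Add edge (1,3) w=2 -- no cycle. Running total: 4
Add edge (2,5) w=2 -- no cycle. Running total: 6
Add edge (1,4) w=3 -- no cycle. Running total: 9
Skip edge (1,8) w=3 -- would create cycle
Skip edge (2,8) w=3 -- would create cycle
Add edge (1,6) w=4 -- no cycle. Running total: 13
Add edge (3,7) w=4 -- no cycle. Running total: 17

MST edges: (1,5,w=1), (4,8,w=1), (1,3,w=2), (2,5,w=2), (1,4,w=3), (1,6,w=4), (3,7,w=4)
Total MST weight: 1 + 1 + 2 + 2 + 3 + 4 + 4 = 17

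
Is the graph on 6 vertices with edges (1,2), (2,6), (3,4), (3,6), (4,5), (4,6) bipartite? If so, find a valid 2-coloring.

Step 1: Attempt 2-coloring using BFS:
  Start at vertex 1, assign color 0
  Color vertex 2 with color 1 (neighbor of 1)
  Color vertex 6 with color 0 (neighbor of 2)
  Color vertex 3 with color 1 (neighbor of 6)
  Color vertex 4 with color 1 (neighbor of 6)

Step 2: Conflict found! Vertices 3 and 4 are adjacent but have the same color.
This means the graph contains an odd cycle.

The graph is NOT bipartite.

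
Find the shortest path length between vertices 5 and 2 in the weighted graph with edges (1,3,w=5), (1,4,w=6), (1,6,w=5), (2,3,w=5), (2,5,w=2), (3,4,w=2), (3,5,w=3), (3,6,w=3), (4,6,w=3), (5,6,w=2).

Step 1: Build adjacency list with weights:
  1: 3(w=5), 4(w=6), 6(w=5)
  2: 3(w=5), 5(w=2)
  3: 1(w=5), 2(w=5), 4(w=2), 5(w=3), 6(w=3)
  4: 1(w=6), 3(w=2), 6(w=3)
  5: 2(w=2), 3(w=3), 6(w=2)
  6: 1(w=5), 3(w=3), 4(w=3), 5(w=2)

Step 2: Apply Dijkstra's algorithm from vertex 5:
  Visit vertex 5 (distance=0)
    Update dist[2] = 2
    Update dist[3] = 3
    Update dist[6] = 2
  Visit vertex 2 (distance=2)

Step 3: Shortest path: 5 -> 2
Total weight: 2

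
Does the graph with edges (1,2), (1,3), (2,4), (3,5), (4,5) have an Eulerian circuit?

Step 1: Find the degree of each vertex:
  deg(1) = 2
  deg(2) = 2
  deg(3) = 2
  deg(4) = 2
  deg(5) = 2

Step 2: Count vertices with odd degree:
  All vertices have even degree (0 odd-degree vertices)

Step 3: Apply Euler's theorem:
  - Eulerian circuit exists iff graph is connected and all vertices have even degree
  - Eulerian path exists iff graph is connected and has 0 or 2 odd-degree vertices

Graph is connected with 0 odd-degree vertices.
Both Eulerian circuit and Eulerian path exist.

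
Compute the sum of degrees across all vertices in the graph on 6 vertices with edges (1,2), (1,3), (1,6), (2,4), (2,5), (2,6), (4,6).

Step 1: Count edges incident to each vertex:
  deg(1) = 3 (neighbors: 2, 3, 6)
  deg(2) = 4 (neighbors: 1, 4, 5, 6)
  deg(3) = 1 (neighbors: 1)
  deg(4) = 2 (neighbors: 2, 6)
  deg(5) = 1 (neighbors: 2)
  deg(6) = 3 (neighbors: 1, 2, 4)

Step 2: Sum all degrees:
  3 + 4 + 1 + 2 + 1 + 3 = 14

Verification: sum of degrees = 2 * |E| = 2 * 7 = 14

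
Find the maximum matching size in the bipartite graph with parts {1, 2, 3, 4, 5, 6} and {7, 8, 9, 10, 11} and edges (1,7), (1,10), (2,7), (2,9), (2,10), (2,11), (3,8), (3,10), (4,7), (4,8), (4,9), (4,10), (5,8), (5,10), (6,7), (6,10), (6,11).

Step 1: List the neighbors of each left vertex:
  1: 7, 10
  2: 7, 9, 10, 11
  3: 8, 10
  4: 7, 8, 9, 10
  5: 8, 10
  6: 7, 10, 11

Step 2: Greedily match left vertices, then look for augmenting paths:
  Match 1 -- 7
  Match 2 -- 9
  Match 3 -- 8
  Match 4 -- 10
  Match 6 -- 11
  No augmenting path remains.

Step 3: Verify this is maximum:
  Matching size 5 = min(|L|, |R|) = min(6, 5), which is an upper bound, so this matching is maximum.

Maximum matching: {(1,7), (2,9), (3,8), (4,10), (6,11)}
Size: 5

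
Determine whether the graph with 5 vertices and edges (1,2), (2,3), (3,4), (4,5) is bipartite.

Step 1: Attempt 2-coloring using BFS:
  Start at vertex 1, assign color 0
  Color vertex 2 with color 1 (neighbor of 1)
  Color vertex 3 with color 0 (neighbor of 2)
  Color vertex 4 with color 1 (neighbor of 3)
  Color vertex 5 with color 0 (neighbor of 4)

Step 2: 2-coloring succeeded. No conflicts found.
  Set A (color 0): {1, 3, 5}
  Set B (color 1): {2, 4}

The graph is bipartite with partition {1, 3, 5}, {2, 4}.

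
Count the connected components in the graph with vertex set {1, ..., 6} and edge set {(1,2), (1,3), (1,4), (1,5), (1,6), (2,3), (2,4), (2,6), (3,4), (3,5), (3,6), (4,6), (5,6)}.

Step 1: Build adjacency list from edges:
  1: 2, 3, 4, 5, 6
  2: 1, 3, 4, 6
  3: 1, 2, 4, 5, 6
  4: 1, 2, 3, 6
  5: 1, 3, 6
  6: 1, 2, 3, 4, 5

Step 2: Run BFS/DFS from vertex 1:
  Visited: {1, 2, 3, 4, 5, 6}
  Reached 6 of 6 vertices

Step 3: All 6 vertices reached from vertex 1, so the graph is connected.
Number of connected components: 1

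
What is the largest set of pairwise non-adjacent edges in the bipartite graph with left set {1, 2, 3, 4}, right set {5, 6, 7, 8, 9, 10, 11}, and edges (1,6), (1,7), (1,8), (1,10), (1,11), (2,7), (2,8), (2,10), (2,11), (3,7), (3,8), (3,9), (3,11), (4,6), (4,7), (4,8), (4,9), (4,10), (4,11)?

Step 1: List the neighbors of each left vertex:
  1: 6, 7, 8, 10, 11
  2: 7, 8, 10, 11
  3: 7, 8, 9, 11
  4: 6, 7, 8, 9, 10, 11

Step 2: Greedily match left vertices, then look for augmenting paths:
  Match 1 -- 6
  Match 2 -- 7
  Match 3 -- 8
  Match 4 -- 9
  No augmenting path remains.

Step 3: Verify this is maximum:
  Matching size 4 = min(|L|, |R|) = min(4, 7), which is an upper bound, so this matching is maximum.

Maximum matching: {(1,6), (2,7), (3,8), (4,9)}
Size: 4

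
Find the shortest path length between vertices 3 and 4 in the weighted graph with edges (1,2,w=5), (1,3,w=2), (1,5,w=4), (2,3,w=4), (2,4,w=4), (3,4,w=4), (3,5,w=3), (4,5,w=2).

Step 1: Build adjacency list with weights:
  1: 2(w=5), 3(w=2), 5(w=4)
  2: 1(w=5), 3(w=4), 4(w=4)
  3: 1(w=2), 2(w=4), 4(w=4), 5(w=3)
  4: 2(w=4), 3(w=4), 5(w=2)
  5: 1(w=4), 3(w=3), 4(w=2)

Step 2: Apply Dijkstra's algorithm from vertex 3:
  Visit vertex 3 (distance=0)
    Update dist[1] = 2
    Update dist[2] = 4
    Update dist[4] = 4
    Update dist[5] = 3
  Visit vertex 1 (distance=2)
  Visit vertex 5 (distance=3)
  Visit vertex 2 (distance=4)
  Visit vertex 4 (distance=4)

Step 3: Shortest path: 3 -> 4
Total weight: 4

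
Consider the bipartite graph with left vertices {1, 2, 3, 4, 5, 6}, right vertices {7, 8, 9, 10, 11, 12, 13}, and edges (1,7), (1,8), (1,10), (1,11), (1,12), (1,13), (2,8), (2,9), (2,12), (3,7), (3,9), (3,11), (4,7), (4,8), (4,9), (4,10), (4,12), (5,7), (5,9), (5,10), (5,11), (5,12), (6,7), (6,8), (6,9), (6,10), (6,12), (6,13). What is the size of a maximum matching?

Step 1: List the neighbors of each left vertex:
  1: 7, 8, 10, 11, 12, 13
  2: 8, 9, 12
  3: 7, 9, 11
  4: 7, 8, 9, 10, 12
  5: 7, 9, 10, 11, 12
  6: 7, 8, 9, 10, 12, 13

Step 2: Greedily match left vertices, then look for augmenting paths:
  Match 1 -- 7
  Match 2 -- 8
  Match 3 -- 9
  Match 4 -- 10
  Match 5 -- 11
  Match 6 -- 12
  No augmenting path remains.

Step 3: Verify this is maximum:
  Matching size 6 = min(|L|, |R|) = min(6, 7), which is an upper bound, so this matching is maximum.

Maximum matching: {(1,7), (2,8), (3,9), (4,10), (5,11), (6,12)}
Size: 6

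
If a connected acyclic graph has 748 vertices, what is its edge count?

A tree on n vertices always has exactly n - 1 edges.
For n = 748: edges = 748 - 1 = 747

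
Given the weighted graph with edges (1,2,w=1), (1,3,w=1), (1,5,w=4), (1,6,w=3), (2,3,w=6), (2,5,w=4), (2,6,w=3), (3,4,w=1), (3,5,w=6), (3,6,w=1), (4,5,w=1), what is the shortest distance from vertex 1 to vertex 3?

Step 1: Build adjacency list with weights:
  1: 2(w=1), 3(w=1), 5(w=4), 6(w=3)
  2: 1(w=1), 3(w=6), 5(w=4), 6(w=3)
  3: 1(w=1), 2(w=6), 4(w=1), 5(w=6), 6(w=1)
  4: 3(w=1), 5(w=1)
  5: 1(w=4), 2(w=4), 3(w=6), 4(w=1)
  6: 1(w=3), 2(w=3), 3(w=1)

Step 2: Apply Dijkstra's algorithm from vertex 1:
  Visit vertex 1 (distance=0)
    Update dist[2] = 1
    Update dist[3] = 1
    Update dist[5] = 4
    Update dist[6] = 3
  Visit vertex 2 (distance=1)
  Visit vertex 3 (distance=1)
    Update dist[4] = 2
    Update dist[6] = 2

Step 3: Shortest path: 1 -> 3
Total weight: 1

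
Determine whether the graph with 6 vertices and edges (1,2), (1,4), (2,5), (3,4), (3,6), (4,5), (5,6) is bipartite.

Step 1: Attempt 2-coloring using BFS:
  Start at vertex 1, assign color 0
  Color vertex 2 with color 1 (neighbor of 1)
  Color vertex 4 with color 1 (neighbor of 1)
  Color vertex 5 with color 0 (neighbor of 2)
  Color vertex 3 with color 0 (neighbor of 4)
  Color vertex 6 with color 1 (neighbor of 5)

Step 2: 2-coloring succeeded. No conflicts found.
  Set A (color 0): {1, 3, 5}
  Set B (color 1): {2, 4, 6}

The graph is bipartite with partition {1, 3, 5}, {2, 4, 6}.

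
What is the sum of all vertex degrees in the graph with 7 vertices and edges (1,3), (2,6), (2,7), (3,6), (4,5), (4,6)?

Step 1: Count edges incident to each vertex:
  deg(1) = 1 (neighbors: 3)
  deg(2) = 2 (neighbors: 6, 7)
  deg(3) = 2 (neighbors: 1, 6)
  deg(4) = 2 (neighbors: 5, 6)
  deg(5) = 1 (neighbors: 4)
  deg(6) = 3 (neighbors: 2, 3, 4)
  deg(7) = 1 (neighbors: 2)

Step 2: Sum all degrees:
  1 + 2 + 2 + 2 + 1 + 3 + 1 = 12

Verification: sum of degrees = 2 * |E| = 2 * 6 = 12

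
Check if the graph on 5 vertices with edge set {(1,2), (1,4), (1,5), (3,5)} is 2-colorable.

Step 1: Attempt 2-coloring using BFS:
  Start at vertex 1, assign color 0
  Color vertex 2 with color 1 (neighbor of 1)
  Color vertex 4 with color 1 (neighbor of 1)
  Color vertex 5 with color 1 (neighbor of 1)
  Color vertex 3 with color 0 (neighbor of 5)

Step 2: 2-coloring succeeded. No conflicts found.
  Set A (color 0): {1, 3}
  Set B (color 1): {2, 4, 5}

The graph is bipartite with partition {1, 3}, {2, 4, 5}.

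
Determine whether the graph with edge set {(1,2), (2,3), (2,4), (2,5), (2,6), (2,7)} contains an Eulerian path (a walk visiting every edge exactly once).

Step 1: Find the degree of each vertex:
  deg(1) = 1
  deg(2) = 6
  deg(3) = 1
  deg(4) = 1
  deg(5) = 1
  deg(6) = 1
  deg(7) = 1

Step 2: Count vertices with odd degree:
  Odd-degree vertices: 1, 3, 4, 5, 6, 7 (6 total)

Step 3: Apply Euler's theorem:
  - Eulerian circuit exists iff graph is connected and all vertices have even degree
  - Eulerian path exists iff graph is connected and has 0 or 2 odd-degree vertices

Graph has 6 odd-degree vertices (need 0 or 2).
Neither Eulerian path nor Eulerian circuit exists.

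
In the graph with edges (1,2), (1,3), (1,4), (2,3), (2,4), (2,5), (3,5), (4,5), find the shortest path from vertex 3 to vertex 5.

Step 1: Build adjacency list:
  1: 2, 3, 4
  2: 1, 3, 4, 5
  3: 1, 2, 5
  4: 1, 2, 5
  5: 2, 3, 4

Step 2: BFS from vertex 3 to find shortest path to 5:
  vertex 1 reached at distance 1
  vertex 2 reached at distance 1
  vertex 5 reached at distance 1

Step 3: Shortest path: 3 -> 5
Path length: 1 edge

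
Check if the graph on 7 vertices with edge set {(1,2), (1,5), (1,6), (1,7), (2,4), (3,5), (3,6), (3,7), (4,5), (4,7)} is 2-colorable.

Step 1: Attempt 2-coloring using BFS:
  Start at vertex 1, assign color 0
  Color vertex 2 with color 1 (neighbor of 1)
  Color vertex 5 with color 1 (neighbor of 1)
  Color vertex 6 with color 1 (neighbor of 1)
  Color vertex 7 with color 1 (neighbor of 1)
  Color vertex 4 with color 0 (neighbor of 2)
  Color vertex 3 with color 0 (neighbor of 5)

Step 2: 2-coloring succeeded. No conflicts found.
  Set A (color 0): {1, 3, 4}
  Set B (color 1): {2, 5, 6, 7}

The graph is bipartite with partition {1, 3, 4}, {2, 5, 6, 7}.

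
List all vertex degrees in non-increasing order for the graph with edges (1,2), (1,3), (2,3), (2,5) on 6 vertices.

Step 1: Count edges incident to each vertex:
  deg(1) = 2 (neighbors: 2, 3)
  deg(2) = 3 (neighbors: 1, 3, 5)
  deg(3) = 2 (neighbors: 1, 2)
  deg(4) = 0 (neighbors: none)
  deg(5) = 1 (neighbors: 2)
  deg(6) = 0 (neighbors: none)

Step 2: Sort degrees in non-increasing order:
  Degrees: [2, 3, 2, 0, 1, 0] -> sorted: [3, 2, 2, 1, 0, 0]

Degree sequence: [3, 2, 2, 1, 0, 0]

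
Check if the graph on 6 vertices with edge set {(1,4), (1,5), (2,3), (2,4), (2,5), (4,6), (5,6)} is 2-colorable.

Step 1: Attempt 2-coloring using BFS:
  Start at vertex 1, assign color 0
  Color vertex 4 with color 1 (neighbor of 1)
  Color vertex 5 with color 1 (neighbor of 1)
  Color vertex 2 with color 0 (neighbor of 4)
  Color vertex 6 with color 0 (neighbor of 4)
  Color vertex 3 with color 1 (neighbor of 2)

Step 2: 2-coloring succeeded. No conflicts found.
  Set A (color 0): {1, 2, 6}
  Set B (color 1): {3, 4, 5}

The graph is bipartite with partition {1, 2, 6}, {3, 4, 5}.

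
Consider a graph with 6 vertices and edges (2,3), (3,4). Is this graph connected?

Step 1: Build adjacency list from edges:
  1: (none)
  2: 3
  3: 2, 4
  4: 3
  5: (none)
  6: (none)

Step 2: Run BFS/DFS from vertex 1:
  Visited: {1}
  Reached 1 of 6 vertices

Step 3: Only 1 of 6 vertices reached. Graph is disconnected.
Connected components: {1}, {2, 3, 4}, {5}, {6}
Answer: No, the graph is not connected (4 components).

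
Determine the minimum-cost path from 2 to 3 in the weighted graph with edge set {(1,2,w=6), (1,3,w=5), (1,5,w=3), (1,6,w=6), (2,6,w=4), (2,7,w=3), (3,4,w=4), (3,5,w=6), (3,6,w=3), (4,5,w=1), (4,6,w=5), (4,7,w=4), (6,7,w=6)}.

Step 1: Build adjacency list with weights:
  1: 2(w=6), 3(w=5), 5(w=3), 6(w=6)
  2: 1(w=6), 6(w=4), 7(w=3)
  3: 1(w=5), 4(w=4), 5(w=6), 6(w=3)
  4: 3(w=4), 5(w=1), 6(w=5), 7(w=4)
  5: 1(w=3), 3(w=6), 4(w=1)
  6: 1(w=6), 2(w=4), 3(w=3), 4(w=5), 7(w=6)
  7: 2(w=3), 4(w=4), 6(w=6)

Step 2: Apply Dijkstra's algorithm from vertex 2:
  Visit vertex 2 (distance=0)
    Update dist[1] = 6
    Update dist[6] = 4
    Update dist[7] = 3
  Visit vertex 7 (distance=3)
    Update dist[4] = 7
  Visit vertex 6 (distance=4)
    Update dist[3] = 7
  Visit vertex 1 (distance=6)
    Update dist[5] = 9
  Visit vertex 3 (distance=7)

Step 3: Shortest path: 2 -> 6 -> 3
Total weight: 4 + 3 = 7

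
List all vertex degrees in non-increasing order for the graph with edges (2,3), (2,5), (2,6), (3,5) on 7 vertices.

Step 1: Count edges incident to each vertex:
  deg(1) = 0 (neighbors: none)
  deg(2) = 3 (neighbors: 3, 5, 6)
  deg(3) = 2 (neighbors: 2, 5)
  deg(4) = 0 (neighbors: none)
  deg(5) = 2 (neighbors: 2, 3)
  deg(6) = 1 (neighbors: 2)
  deg(7) = 0 (neighbors: none)

Step 2: Sort degrees in non-increasing order:
  Degrees: [0, 3, 2, 0, 2, 1, 0] -> sorted: [3, 2, 2, 1, 0, 0, 0]

Degree sequence: [3, 2, 2, 1, 0, 0, 0]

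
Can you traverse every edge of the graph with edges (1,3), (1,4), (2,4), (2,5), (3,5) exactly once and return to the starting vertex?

Step 1: Find the degree of each vertex:
  deg(1) = 2
  deg(2) = 2
  deg(3) = 2
  deg(4) = 2
  deg(5) = 2

Step 2: Count vertices with odd degree:
  All vertices have even degree (0 odd-degree vertices)

Step 3: Apply Euler's theorem:
  - Eulerian circuit exists iff graph is connected and all vertices have even degree
  - Eulerian path exists iff graph is connected and has 0 or 2 odd-degree vertices

Graph is connected with 0 odd-degree vertices.
Both Eulerian circuit and Eulerian path exist.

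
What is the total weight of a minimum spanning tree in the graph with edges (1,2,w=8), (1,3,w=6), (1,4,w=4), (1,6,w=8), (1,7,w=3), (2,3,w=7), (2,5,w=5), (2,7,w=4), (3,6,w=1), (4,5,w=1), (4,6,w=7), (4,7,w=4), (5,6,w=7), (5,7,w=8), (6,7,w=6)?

Apply Kruskal's algorithm (sort edges by weight, add if no cycle):

Sorted edges by weight:
  (3,6) w=1
  (4,5) w=1
  (1,7) w=3
  (1,4) w=4
  (2,7) w=4
  (4,7) w=4
  (2,5) w=5
  (1,3) w=6
  (6,7) w=6
  (2,3) w=7
  (4,6) w=7
  (5,6) w=7
  (1,6) w=8
  (1,2) w=8
  (5,7) w=8

Add edge (3,6) w=1 -- no cycle. Running total: 1
Add edge (4,5) w=1 -- no cycle. Running total: 2
Add edge (1,7) w=3 -- no cycle. Running total: 5
Add edge (1,4) w=4 -- no cycle. Running total: 9
Add edge (2,7) w=4 -- no cycle. Running total: 13
Skip edge (4,7) w=4 -- would create cycle
Skip edge (2,5) w=5 -- would create cycle
Add edge (1,3) w=6 -- no cycle. Running total: 19

MST edges: (3,6,w=1), (4,5,w=1), (1,7,w=3), (1,4,w=4), (2,7,w=4), (1,3,w=6)
Total MST weight: 1 + 1 + 3 + 4 + 4 + 6 = 19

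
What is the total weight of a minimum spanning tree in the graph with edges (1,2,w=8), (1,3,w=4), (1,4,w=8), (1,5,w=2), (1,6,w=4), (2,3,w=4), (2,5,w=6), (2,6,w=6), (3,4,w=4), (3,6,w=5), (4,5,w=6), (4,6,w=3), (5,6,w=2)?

Apply Kruskal's algorithm (sort edges by weight, add if no cycle):

Sorted edges by weight:
  (1,5) w=2
  (5,6) w=2
  (4,6) w=3
  (1,3) w=4
  (1,6) w=4
  (2,3) w=4
  (3,4) w=4
  (3,6) w=5
  (2,5) w=6
  (2,6) w=6
  (4,5) w=6
  (1,2) w=8
  (1,4) w=8

Add edge (1,5) w=2 -- no cycle. Running total: 2
Add edge (5,6) w=2 -- no cycle. Running total: 4
Add edge (4,6) w=3 -- no cycle. Running total: 7
Add edge (1,3) w=4 -- no cycle. Running total: 11
Skip edge (1,6) w=4 -- would create cycle
Add edge (2,3) w=4 -- no cycle. Running total: 15

MST edges: (1,5,w=2), (5,6,w=2), (4,6,w=3), (1,3,w=4), (2,3,w=4)
Total MST weight: 2 + 2 + 3 + 4 + 4 = 15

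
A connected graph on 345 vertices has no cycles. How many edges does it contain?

A tree on n vertices always has exactly n - 1 edges.
For n = 345: edges = 345 - 1 = 344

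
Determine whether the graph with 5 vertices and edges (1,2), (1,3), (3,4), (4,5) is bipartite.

Step 1: Attempt 2-coloring using BFS:
  Start at vertex 1, assign color 0
  Color vertex 2 with color 1 (neighbor of 1)
  Color vertex 3 with color 1 (neighbor of 1)
  Color vertex 4 with color 0 (neighbor of 3)
  Color vertex 5 with color 1 (neighbor of 4)

Step 2: 2-coloring succeeded. No conflicts found.
  Set A (color 0): {1, 4}
  Set B (color 1): {2, 3, 5}

The graph is bipartite with partition {1, 4}, {2, 3, 5}.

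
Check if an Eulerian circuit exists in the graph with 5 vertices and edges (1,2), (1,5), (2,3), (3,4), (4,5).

Step 1: Find the degree of each vertex:
  deg(1) = 2
  deg(2) = 2
  deg(3) = 2
  deg(4) = 2
  deg(5) = 2

Step 2: Count vertices with odd degree:
  All vertices have even degree (0 odd-degree vertices)

Step 3: Apply Euler's theorem:
  - Eulerian circuit exists iff graph is connected and all vertices have even degree
  - Eulerian path exists iff graph is connected and has 0 or 2 odd-degree vertices

Graph is connected with 0 odd-degree vertices.
Both Eulerian circuit and Eulerian path exist.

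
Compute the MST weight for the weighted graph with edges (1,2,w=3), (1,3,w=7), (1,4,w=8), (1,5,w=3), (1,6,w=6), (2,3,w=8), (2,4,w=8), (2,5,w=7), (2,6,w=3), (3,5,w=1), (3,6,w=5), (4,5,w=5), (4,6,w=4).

Apply Kruskal's algorithm (sort edges by weight, add if no cycle):

Sorted edges by weight:
  (3,5) w=1
  (1,2) w=3
  (1,5) w=3
  (2,6) w=3
  (4,6) w=4
  (3,6) w=5
  (4,5) w=5
  (1,6) w=6
  (1,3) w=7
  (2,5) w=7
  (1,4) w=8
  (2,4) w=8
  (2,3) w=8

Add edge (3,5) w=1 -- no cycle. Running total: 1
Add edge (1,2) w=3 -- no cycle. Running total: 4
Add edge (1,5) w=3 -- no cycle. Running total: 7
Add edge (2,6) w=3 -- no cycle. Running total: 10
Add edge (4,6) w=4 -- no cycle. Running total: 14

MST edges: (3,5,w=1), (1,2,w=3), (1,5,w=3), (2,6,w=3), (4,6,w=4)
Total MST weight: 1 + 3 + 3 + 3 + 4 = 14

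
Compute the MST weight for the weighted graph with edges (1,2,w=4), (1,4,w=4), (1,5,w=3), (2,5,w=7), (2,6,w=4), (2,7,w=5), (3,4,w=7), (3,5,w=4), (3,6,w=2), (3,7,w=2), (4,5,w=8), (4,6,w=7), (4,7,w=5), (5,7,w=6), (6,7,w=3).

Apply Kruskal's algorithm (sort edges by weight, add if no cycle):

Sorted edges by weight:
  (3,6) w=2
  (3,7) w=2
  (1,5) w=3
  (6,7) w=3
  (1,2) w=4
  (1,4) w=4
  (2,6) w=4
  (3,5) w=4
  (2,7) w=5
  (4,7) w=5
  (5,7) w=6
  (2,5) w=7
  (3,4) w=7
  (4,6) w=7
  (4,5) w=8

Add edge (3,6) w=2 -- no cycle. Running total: 2
Add edge (3,7) w=2 -- no cycle. Running total: 4
Add edge (1,5) w=3 -- no cycle. Running total: 7
Skip edge (6,7) w=3 -- would create cycle
Add edge (1,2) w=4 -- no cycle. Running total: 11
Add edge (1,4) w=4 -- no cycle. Running total: 15
Add edge (2,6) w=4 -- no cycle. Running total: 19

MST edges: (3,6,w=2), (3,7,w=2), (1,5,w=3), (1,2,w=4), (1,4,w=4), (2,6,w=4)
Total MST weight: 2 + 2 + 3 + 4 + 4 + 4 = 19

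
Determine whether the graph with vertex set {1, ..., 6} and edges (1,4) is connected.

Step 1: Build adjacency list from edges:
  1: 4
  2: (none)
  3: (none)
  4: 1
  5: (none)
  6: (none)

Step 2: Run BFS/DFS from vertex 1:
  Visited: {1, 4}
  Reached 2 of 6 vertices

Step 3: Only 2 of 6 vertices reached. Graph is disconnected.
Connected components: {1, 4}, {2}, {3}, {5}, {6}
Answer: No, the graph is not connected (5 components).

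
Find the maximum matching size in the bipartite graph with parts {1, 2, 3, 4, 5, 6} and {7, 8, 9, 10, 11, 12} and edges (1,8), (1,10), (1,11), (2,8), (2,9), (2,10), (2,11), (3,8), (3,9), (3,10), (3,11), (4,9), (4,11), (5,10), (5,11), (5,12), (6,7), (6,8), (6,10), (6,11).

Step 1: List the neighbors of each left vertex:
  1: 8, 10, 11
  2: 8, 9, 10, 11
  3: 8, 9, 10, 11
  4: 9, 11
  5: 10, 11, 12
  6: 7, 8, 10, 11

Step 2: Greedily match left vertices, then look for augmenting paths:
  Match 1 -- 8
  Match 2 -- 9
  Match 3 -- 10
  Match 4 -- 11
  Match 5 -- 12
  Match 6 -- 7
  No augmenting path remains.

Step 3: Verify this is maximum:
  Matching size 6 = min(|L|, |R|) = min(6, 6), which is an upper bound, so this matching is maximum.

Maximum matching: {(1,8), (2,9), (3,10), (4,11), (5,12), (6,7)}
Size: 6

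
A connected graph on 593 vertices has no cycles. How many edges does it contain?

A tree on n vertices always has exactly n - 1 edges.
For n = 593: edges = 593 - 1 = 592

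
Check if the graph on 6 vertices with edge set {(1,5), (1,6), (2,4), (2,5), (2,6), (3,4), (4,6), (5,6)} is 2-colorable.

Step 1: Attempt 2-coloring using BFS:
  Start at vertex 1, assign color 0
  Color vertex 5 with color 1 (neighbor of 1)
  Color vertex 6 with color 1 (neighbor of 1)
  Color vertex 2 with color 0 (neighbor of 5)

Step 2: Conflict found! Vertices 5 and 6 are adjacent but have the same color.
This means the graph contains an odd cycle.

The graph is NOT bipartite.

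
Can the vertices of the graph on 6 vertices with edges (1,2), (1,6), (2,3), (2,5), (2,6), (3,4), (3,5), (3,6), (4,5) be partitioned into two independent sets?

Step 1: Attempt 2-coloring using BFS:
  Start at vertex 1, assign color 0
  Color vertex 2 with color 1 (neighbor of 1)
  Color vertex 6 with color 1 (neighbor of 1)
  Color vertex 3 with color 0 (neighbor of 2)
  Color vertex 5 with color 0 (neighbor of 2)

Step 2: Conflict found! Vertices 2 and 6 are adjacent but have the same color.
This means the graph contains an odd cycle.

The graph is NOT bipartite.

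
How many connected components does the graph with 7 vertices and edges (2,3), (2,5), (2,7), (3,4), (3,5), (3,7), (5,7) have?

Step 1: Build adjacency list from edges:
  1: (none)
  2: 3, 5, 7
  3: 2, 4, 5, 7
  4: 3
  5: 2, 3, 7
  6: (none)
  7: 2, 3, 5

Step 2: Run BFS/DFS from vertex 1:
  Visited: {1}
  Reached 1 of 7 vertices

Step 3: Only 1 of 7 vertices reached. Graph is disconnected.
Connected components: {1}, {2, 3, 4, 5, 7}, {6}
Number of connected components: 3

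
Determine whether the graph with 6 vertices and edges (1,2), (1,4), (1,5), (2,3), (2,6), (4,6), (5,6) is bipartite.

Step 1: Attempt 2-coloring using BFS:
  Start at vertex 1, assign color 0
  Color vertex 2 with color 1 (neighbor of 1)
  Color vertex 4 with color 1 (neighbor of 1)
  Color vertex 5 with color 1 (neighbor of 1)
  Color vertex 3 with color 0 (neighbor of 2)
  Color vertex 6 with color 0 (neighbor of 2)

Step 2: 2-coloring succeeded. No conflicts found.
  Set A (color 0): {1, 3, 6}
  Set B (color 1): {2, 4, 5}

The graph is bipartite with partition {1, 3, 6}, {2, 4, 5}.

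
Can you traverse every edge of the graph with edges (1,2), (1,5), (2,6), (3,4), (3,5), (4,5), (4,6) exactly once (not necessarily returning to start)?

Step 1: Find the degree of each vertex:
  deg(1) = 2
  deg(2) = 2
  deg(3) = 2
  deg(4) = 3
  deg(5) = 3
  deg(6) = 2

Step 2: Count vertices with odd degree:
  Odd-degree vertices: 4, 5 (2 total)

Step 3: Apply Euler's theorem:
  - Eulerian circuit exists iff graph is connected and all vertices have even degree
  - Eulerian path exists iff graph is connected and has 0 or 2 odd-degree vertices

Graph is connected with exactly 2 odd-degree vertices (4, 5).
Eulerian path exists (starting and ending at the odd-degree vertices), but no Eulerian circuit.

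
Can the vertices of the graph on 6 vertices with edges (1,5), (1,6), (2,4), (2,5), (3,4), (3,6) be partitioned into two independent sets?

Step 1: Attempt 2-coloring using BFS:
  Start at vertex 1, assign color 0
  Color vertex 5 with color 1 (neighbor of 1)
  Color vertex 6 with color 1 (neighbor of 1)
  Color vertex 2 with color 0 (neighbor of 5)
  Color vertex 3 with color 0 (neighbor of 6)
  Color vertex 4 with color 1 (neighbor of 2)

Step 2: 2-coloring succeeded. No conflicts found.
  Set A (color 0): {1, 2, 3}
  Set B (color 1): {4, 5, 6}

The graph is bipartite with partition {1, 2, 3}, {4, 5, 6}.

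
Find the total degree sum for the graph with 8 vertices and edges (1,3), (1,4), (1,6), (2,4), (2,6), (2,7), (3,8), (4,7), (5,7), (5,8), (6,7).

Step 1: Count edges incident to each vertex:
  deg(1) = 3 (neighbors: 3, 4, 6)
  deg(2) = 3 (neighbors: 4, 6, 7)
  deg(3) = 2 (neighbors: 1, 8)
  deg(4) = 3 (neighbors: 1, 2, 7)
  deg(5) = 2 (neighbors: 7, 8)
  deg(6) = 3 (neighbors: 1, 2, 7)
  deg(7) = 4 (neighbors: 2, 4, 5, 6)
  deg(8) = 2 (neighbors: 3, 5)

Step 2: Sum all degrees:
  3 + 3 + 2 + 3 + 2 + 3 + 4 + 2 = 22

Verification: sum of degrees = 2 * |E| = 2 * 11 = 22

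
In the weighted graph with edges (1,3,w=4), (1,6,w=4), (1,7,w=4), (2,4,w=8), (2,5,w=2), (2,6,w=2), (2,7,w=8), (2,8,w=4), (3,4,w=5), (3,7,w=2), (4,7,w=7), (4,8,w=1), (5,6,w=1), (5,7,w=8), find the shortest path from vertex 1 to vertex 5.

Step 1: Build adjacency list with weights:
  1: 3(w=4), 6(w=4), 7(w=4)
  2: 4(w=8), 5(w=2), 6(w=2), 7(w=8), 8(w=4)
  3: 1(w=4), 4(w=5), 7(w=2)
  4: 2(w=8), 3(w=5), 7(w=7), 8(w=1)
  5: 2(w=2), 6(w=1), 7(w=8)
  6: 1(w=4), 2(w=2), 5(w=1)
  7: 1(w=4), 2(w=8), 3(w=2), 4(w=7), 5(w=8)
  8: 2(w=4), 4(w=1)

Step 2: Apply Dijkstra's algorithm from vertex 1:
  Visit vertex 1 (distance=0)
    Update dist[3] = 4
    Update dist[6] = 4
    Update dist[7] = 4
  Visit vertex 3 (distance=4)
    Update dist[4] = 9
  Visit vertex 6 (distance=4)
    Update dist[2] = 6
    Update dist[5] = 5
  Visit vertex 7 (distance=4)
  Visit vertex 5 (distance=5)

Step 3: Shortest path: 1 -> 6 -> 5
Total weight: 4 + 1 = 5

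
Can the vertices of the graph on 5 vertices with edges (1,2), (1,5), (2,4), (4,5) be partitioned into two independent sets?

Step 1: Attempt 2-coloring using BFS:
  Start at vertex 1, assign color 0
  Color vertex 2 with color 1 (neighbor of 1)
  Color vertex 5 with color 1 (neighbor of 1)
  Color vertex 4 with color 0 (neighbor of 2)
  Start new component at vertex 3, assign color 0

Step 2: 2-coloring succeeded. No conflicts found.
  Set A (color 0): {1, 3, 4}
  Set B (color 1): {2, 5}

The graph is bipartite with partition {1, 3, 4}, {2, 5}.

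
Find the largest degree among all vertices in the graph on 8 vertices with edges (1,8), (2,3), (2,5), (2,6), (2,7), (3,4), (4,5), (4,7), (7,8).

Step 1: Count edges incident to each vertex:
  deg(1) = 1 (neighbors: 8)
  deg(2) = 4 (neighbors: 3, 5, 6, 7)
  deg(3) = 2 (neighbors: 2, 4)
  deg(4) = 3 (neighbors: 3, 5, 7)
  deg(5) = 2 (neighbors: 2, 4)
  deg(6) = 1 (neighbors: 2)
  deg(7) = 3 (neighbors: 2, 4, 8)
  deg(8) = 2 (neighbors: 1, 7)

Step 2: Find maximum:
  max(1, 4, 2, 3, 2, 1, 3, 2) = 4 (vertex 2)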